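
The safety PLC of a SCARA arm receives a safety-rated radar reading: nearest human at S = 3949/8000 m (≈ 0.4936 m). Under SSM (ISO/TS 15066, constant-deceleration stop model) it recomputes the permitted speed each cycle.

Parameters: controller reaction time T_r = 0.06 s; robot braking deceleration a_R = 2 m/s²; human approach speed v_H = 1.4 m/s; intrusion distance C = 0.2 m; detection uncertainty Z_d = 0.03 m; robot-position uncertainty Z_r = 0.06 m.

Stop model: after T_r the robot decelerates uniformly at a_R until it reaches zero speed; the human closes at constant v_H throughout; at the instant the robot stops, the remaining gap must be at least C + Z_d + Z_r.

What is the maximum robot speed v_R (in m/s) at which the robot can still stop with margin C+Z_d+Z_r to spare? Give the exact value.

v_R_max = 3/20 m/s = 0.1500 m/s

collect terms ⇒ (1/4)·v_R² + (19/25)·v_R + (-957/8000) = 0
  disc = (19/25)² − 4·(1/4)·(-957/8000) = 27889/40000 ; √disc = 167/200
  v_R = (−(19/25) + 167/200) / (2·(1/4)) = 3/20 m/s
check:
stop time T_s = (3/20)/2 = 0.0750 s
robot in T_r: 0.1500·0.0600 = 0.0090 m
braking distance = 0.1500²/(2·2.0000) = 0.0056 m
human closes 1.4000·0.1350 = 0.1890 m
C+Z_d+Z_r = 0.2000+0.0300+0.0600 = 0.2900 m
sum ≈ 0.0090+0.0056+0.1890+0.2900 ≈ 0.4936 m = S ✓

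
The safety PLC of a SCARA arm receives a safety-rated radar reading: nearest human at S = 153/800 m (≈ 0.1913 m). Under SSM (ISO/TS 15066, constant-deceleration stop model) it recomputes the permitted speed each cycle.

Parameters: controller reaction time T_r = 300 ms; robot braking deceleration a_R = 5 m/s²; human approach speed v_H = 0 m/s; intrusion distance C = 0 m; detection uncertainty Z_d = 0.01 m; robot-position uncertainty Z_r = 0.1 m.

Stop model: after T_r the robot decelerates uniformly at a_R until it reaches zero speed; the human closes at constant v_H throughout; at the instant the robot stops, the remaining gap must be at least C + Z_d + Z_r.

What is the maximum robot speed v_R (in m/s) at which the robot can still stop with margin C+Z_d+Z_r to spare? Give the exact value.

v_R_max = 1/4 m/s = 0.2500 m/s

quadratic (1/10)·v² + (3/10)·v + (-13/160) = 0
  disc = (3/10)² − 4·(1/10)·(-13/160) = 49/400 ; √disc = 7/20
  v_R = (−(3/10) + 7/20) / (2·(1/10)) = 1/4 m/s
check:
braking lasts T_s = (1/4)/5 = 0.0500 s
robot in T_r: 0.2500·0.3000 = 0.0750 m
robot under decel: 0.2500²/(2·5.0000) = 0.0063 m
human over T_r+T_s: 0.0000·(0.3000+0.0500) = 0.0000 m
C+Z_d+Z_r = 0.0000+0.0100+0.1000 = 0.1100 m
sum ≈ 0.0750+0.0063+0.0000+0.1100 ≈ 0.1913 m = S ✓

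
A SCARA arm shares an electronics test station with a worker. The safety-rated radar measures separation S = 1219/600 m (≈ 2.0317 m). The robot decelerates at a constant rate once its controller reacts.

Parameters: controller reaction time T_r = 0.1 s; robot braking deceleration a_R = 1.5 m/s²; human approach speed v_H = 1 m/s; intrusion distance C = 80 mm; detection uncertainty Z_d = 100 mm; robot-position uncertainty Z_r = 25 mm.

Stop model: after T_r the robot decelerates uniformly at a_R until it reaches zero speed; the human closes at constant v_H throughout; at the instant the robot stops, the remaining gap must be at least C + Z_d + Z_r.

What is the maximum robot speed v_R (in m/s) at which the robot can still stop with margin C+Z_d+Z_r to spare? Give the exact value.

v_R_max = 7/5 m/s = 1.4000 m/s

at the boundary: (1/3)·v² + (23/30)·v + (-259/150) = 0
  disc = (23/30)² − 4·(1/3)·(-259/150) = 289/100 ; √disc = 17/10
  v_R = (−(23/30) + 17/10) / (2·(1/3)) = 7/5 m/s
check:
stop time T_s = (7/5)/(3/2) = 0.9333 s
robot covers v_R·T_r = 1.4000·0.1000 = 0.1400 m before braking
robot under decel: 1.4000²/(2·1.5000) = 0.6533 m
human closes 1.0000·1.0333 = 1.0333 m
C+Z_d+Z_r = 0.0800+0.1000+0.0250 = 0.2050 m
sum ≈ 0.1400+0.6533+1.0333+0.2050 ≈ 2.0317 m = S ✓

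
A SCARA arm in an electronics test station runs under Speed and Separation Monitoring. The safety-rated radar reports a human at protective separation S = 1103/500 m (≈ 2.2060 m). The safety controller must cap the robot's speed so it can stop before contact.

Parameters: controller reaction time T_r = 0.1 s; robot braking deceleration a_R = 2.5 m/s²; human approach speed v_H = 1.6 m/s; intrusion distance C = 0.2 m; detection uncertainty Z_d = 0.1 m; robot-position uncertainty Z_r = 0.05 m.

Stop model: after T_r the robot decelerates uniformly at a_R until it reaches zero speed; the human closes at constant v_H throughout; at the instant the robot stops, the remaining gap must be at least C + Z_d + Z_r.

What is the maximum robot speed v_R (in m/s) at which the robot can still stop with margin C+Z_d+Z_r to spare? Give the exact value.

at the boundary: (1/5)·v² + (37/50)·v + (-212/125) = 0
  disc = (37/50)² − 4·(1/5)·(-212/125) = 4761/2500 ; √disc = 69/50
  v_R = (−(37/50) + 69/50) / (2·(1/5)) = 8/5 m/s
check:
T_s = v_R/a_R = (8/5)/(5/2) = 0.6400 s
robot in T_r: 1.6000·0.1000 = 0.1600 m
robot under decel: 1.6000²/(2·2.5000) = 0.5120 m
human closes 1.6000·0.7400 = 1.1840 m
residual clearance needed = 0.2000+0.1000+0.0500 = 0.3500 m
sum ≈ 0.1600+0.5120+1.1840+0.3500 ≈ 2.2060 m = S ✓

v_R_max = 8/5 m/s = 1.6000 m/s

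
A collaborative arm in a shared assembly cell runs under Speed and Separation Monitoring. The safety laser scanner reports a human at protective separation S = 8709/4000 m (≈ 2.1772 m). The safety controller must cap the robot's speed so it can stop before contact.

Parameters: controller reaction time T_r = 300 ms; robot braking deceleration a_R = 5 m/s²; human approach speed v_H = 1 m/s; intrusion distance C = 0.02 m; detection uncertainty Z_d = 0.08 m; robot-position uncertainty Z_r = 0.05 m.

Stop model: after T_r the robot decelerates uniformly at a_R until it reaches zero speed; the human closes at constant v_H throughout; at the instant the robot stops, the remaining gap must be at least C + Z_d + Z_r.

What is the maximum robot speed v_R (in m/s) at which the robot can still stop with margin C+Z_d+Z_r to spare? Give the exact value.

collect terms ⇒ (1/10)·v_R² + (1/2)·v_R + (-6909/4000) = 0
  disc = (1/2)² − 4·(1/10)·(-6909/4000) = 9409/10000 ; √disc = 97/100
  v_R = (−(1/2) + 97/100) / (2·(1/10)) = 47/20 m/s
check:
braking lasts T_s = (47/20)/5 = 0.4700 s
robot in T_r: 2.3500·0.3000 = 0.7050 m
robot under decel: 2.3500²/(2·5.0000) = 0.5523 m
human closes 1.0000·0.7700 = 0.7700 m
residual clearance needed = 0.0200+0.0800+0.0500 = 0.1500 m
sum ≈ 0.7050+0.5523+0.7700+0.1500 ≈ 2.1772 m = S ✓

v_R_max = 47/20 m/s = 2.3500 m/s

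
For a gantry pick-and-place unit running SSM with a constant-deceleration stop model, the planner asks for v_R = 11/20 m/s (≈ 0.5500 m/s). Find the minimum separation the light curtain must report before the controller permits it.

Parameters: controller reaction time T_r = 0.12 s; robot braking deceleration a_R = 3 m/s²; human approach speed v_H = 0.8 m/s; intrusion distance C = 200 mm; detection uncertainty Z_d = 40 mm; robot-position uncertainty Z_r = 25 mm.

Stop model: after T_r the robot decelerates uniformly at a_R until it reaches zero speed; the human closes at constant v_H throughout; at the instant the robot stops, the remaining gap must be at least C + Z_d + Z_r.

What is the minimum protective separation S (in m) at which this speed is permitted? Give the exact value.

S_min = 7489/12000 m = 0.6241 m

T_s = v_R/a_R = (11/20)/3 = 0.1833 s
robot covers v_R·T_r = 0.5500·0.1200 = 0.0660 m before braking
braking distance = 0.5500²/(2·3.0000) = 0.0504 m
human over T_r+T_s: 0.8000·(0.1200+0.1833) = 0.2427 m
residual clearance needed = 0.2000+0.0400+0.0250 = 0.2650 m
S_min ≈ 0.0660+0.0504+0.2427+0.2650  ⇒  S_min = 7489/12000 m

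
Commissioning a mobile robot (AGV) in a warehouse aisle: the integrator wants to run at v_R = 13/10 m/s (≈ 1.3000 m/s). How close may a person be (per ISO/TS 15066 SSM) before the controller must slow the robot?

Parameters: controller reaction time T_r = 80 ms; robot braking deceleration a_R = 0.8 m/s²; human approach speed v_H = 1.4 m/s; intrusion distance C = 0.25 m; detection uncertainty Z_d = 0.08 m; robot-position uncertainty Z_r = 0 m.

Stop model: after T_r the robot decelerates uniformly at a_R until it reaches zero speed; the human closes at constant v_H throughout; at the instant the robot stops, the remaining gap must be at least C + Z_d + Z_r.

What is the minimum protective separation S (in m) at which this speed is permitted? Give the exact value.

S_min = 15509/4000 m = 3.8773 m

braking lasts T_s = (13/10)/(4/5) = 1.6250 s
robot in T_r: 1.3000·0.0800 = 0.1040 m
braking distance = 1.3000²/(2·0.8000) = 1.0562 m
human closes 1.4000·1.7050 = 2.3870 m
margins: 0.2500+0.0800+0.0000 = 0.3300 m
S_min ≈ 0.1040+1.0562+2.3870+0.3300  ⇒  S_min = 15509/4000 m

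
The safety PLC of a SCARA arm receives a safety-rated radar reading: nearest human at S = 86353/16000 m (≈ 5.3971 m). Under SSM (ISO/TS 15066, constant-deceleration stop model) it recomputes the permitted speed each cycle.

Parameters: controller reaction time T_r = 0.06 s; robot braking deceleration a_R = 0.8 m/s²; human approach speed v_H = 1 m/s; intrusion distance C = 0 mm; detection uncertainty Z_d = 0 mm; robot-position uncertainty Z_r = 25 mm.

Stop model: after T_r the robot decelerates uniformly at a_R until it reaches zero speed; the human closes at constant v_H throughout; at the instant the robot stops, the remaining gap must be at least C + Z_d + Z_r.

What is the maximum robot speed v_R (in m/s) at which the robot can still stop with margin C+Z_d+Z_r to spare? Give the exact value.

quadratic (5/8)·v² + (131/100)·v + (-84993/16000) = 0
  disc = (131/100)² − 4·(5/8)·(-84993/16000) = 2399401/160000 ; √disc = 1549/400
  v_R = (−(131/100) + 1549/400) / (2·(5/8)) = 41/20 m/s
check:
T_s = v_R/a_R = (41/20)/(4/5) = 2.5625 s
robot covers v_R·T_r = 2.0500·0.0600 = 0.1230 m before braking
robot covers 2.0500·2.5625 − ½·0.8000·2.5625² = 2.6266 m while stopping
human over T_r+T_s: 1.0000·(0.0600+2.5625) = 2.6225 m
margins: 0.0000+0.0000+0.0250 = 0.0250 m
sum ≈ 0.1230+2.6266+2.6225+0.0250 ≈ 5.3971 m = S ✓

v_R_max = 41/20 m/s = 2.0500 m/s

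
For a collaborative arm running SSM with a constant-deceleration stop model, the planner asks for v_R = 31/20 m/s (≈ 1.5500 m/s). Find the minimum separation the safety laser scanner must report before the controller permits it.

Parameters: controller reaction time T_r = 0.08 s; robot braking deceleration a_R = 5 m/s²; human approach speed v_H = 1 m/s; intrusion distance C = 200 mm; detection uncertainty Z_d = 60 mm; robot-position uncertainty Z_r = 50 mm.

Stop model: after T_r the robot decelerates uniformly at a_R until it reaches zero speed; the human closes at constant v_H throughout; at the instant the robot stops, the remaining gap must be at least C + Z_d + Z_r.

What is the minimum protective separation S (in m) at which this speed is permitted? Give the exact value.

T_s = v_R/a_R = (31/20)/5 = 0.3100 s
robot covers v_R·T_r = 1.5500·0.0800 = 0.1240 m before braking
braking distance = 1.5500²/(2·5.0000) = 0.2402 m
human over T_r+T_s: 1.0000·(0.0800+0.3100) = 0.3900 m
margins: 0.2000+0.0600+0.0500 = 0.3100 m
S_min ≈ 0.1240+0.2402+0.3900+0.3100  ⇒  S_min = 4257/4000 m

S_min = 4257/4000 m = 1.0642 m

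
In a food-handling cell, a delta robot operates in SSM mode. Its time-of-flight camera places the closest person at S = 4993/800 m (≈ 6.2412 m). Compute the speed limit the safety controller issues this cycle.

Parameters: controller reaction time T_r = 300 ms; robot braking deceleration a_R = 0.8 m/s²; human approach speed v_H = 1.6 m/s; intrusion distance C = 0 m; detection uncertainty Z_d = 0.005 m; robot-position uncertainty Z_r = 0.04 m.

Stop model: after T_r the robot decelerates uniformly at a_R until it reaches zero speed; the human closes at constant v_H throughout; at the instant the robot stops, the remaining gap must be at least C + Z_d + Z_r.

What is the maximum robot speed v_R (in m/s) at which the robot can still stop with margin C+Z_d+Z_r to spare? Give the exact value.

at the boundary: (5/8)·v² + (23/10)·v + (-4573/800) = 0
  disc = (23/10)² − 4·(5/8)·(-4573/800) = 31329/1600 ; √disc = 177/40
  v_R = (−(23/10) + 177/40) / (2·(5/8)) = 17/10 m/s
check:
braking lasts T_s = (17/10)/(4/5) = 2.1250 s
robot in T_r: 1.7000·0.3000 = 0.5100 m
robot under decel: 1.7000²/(2·0.8000) = 1.8062 m
human over T_r+T_s: 1.6000·(0.3000+2.1250) = 3.8800 m
margins: 0.0000+0.0050+0.0400 = 0.0450 m
sum ≈ 0.5100+1.8062+3.8800+0.0450 ≈ 6.2412 m = S ✓

v_R_max = 17/10 m/s = 1.7000 m/s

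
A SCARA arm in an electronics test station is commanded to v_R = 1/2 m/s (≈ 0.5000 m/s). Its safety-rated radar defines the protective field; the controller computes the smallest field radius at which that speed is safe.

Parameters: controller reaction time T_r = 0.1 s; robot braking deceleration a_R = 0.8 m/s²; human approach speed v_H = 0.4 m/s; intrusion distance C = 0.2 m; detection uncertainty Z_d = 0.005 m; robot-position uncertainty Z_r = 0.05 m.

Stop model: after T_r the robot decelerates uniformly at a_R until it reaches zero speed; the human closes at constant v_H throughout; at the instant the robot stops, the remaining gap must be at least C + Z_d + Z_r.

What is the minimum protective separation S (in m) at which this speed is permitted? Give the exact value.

S_min = 601/800 m = 0.7512 m

T_s = v_R/a_R = (1/2)/(4/5) = 0.6250 s
robot covers v_R·T_r = 0.5000·0.1000 = 0.0500 m before braking
robot covers 0.5000·0.6250 − ½·0.8000·0.6250² = 0.1562 m while stopping
person approaches 0.4000·(0.1000+0.6250) = 0.2900 m
residual clearance needed = 0.2000+0.0050+0.0500 = 0.2550 m
S_min ≈ 0.0500+0.1562+0.2900+0.2550  ⇒  S_min = 601/800 m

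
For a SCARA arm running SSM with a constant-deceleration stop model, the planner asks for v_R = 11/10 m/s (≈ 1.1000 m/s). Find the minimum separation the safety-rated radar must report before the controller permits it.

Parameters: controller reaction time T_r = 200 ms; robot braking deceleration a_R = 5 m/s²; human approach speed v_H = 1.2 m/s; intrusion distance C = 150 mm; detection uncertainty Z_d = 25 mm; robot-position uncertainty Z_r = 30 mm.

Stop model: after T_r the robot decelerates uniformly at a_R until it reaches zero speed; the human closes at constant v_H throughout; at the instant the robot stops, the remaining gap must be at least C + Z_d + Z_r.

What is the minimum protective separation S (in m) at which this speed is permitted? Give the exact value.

stop time T_s = (11/10)/5 = 0.2200 s
robot covers v_R·T_r = 1.1000·0.2000 = 0.2200 m before braking
robot covers 1.1000·0.2200 − ½·5.0000·0.2200² = 0.1210 m while stopping
human over T_r+T_s: 1.2000·(0.2000+0.2200) = 0.5040 m
residual clearance needed = 0.1500+0.0250+0.0300 = 0.2050 m
S_min ≈ 0.2200+0.1210+0.5040+0.2050  ⇒  S_min = 21/20 m

S_min = 21/20 m = 1.0500 m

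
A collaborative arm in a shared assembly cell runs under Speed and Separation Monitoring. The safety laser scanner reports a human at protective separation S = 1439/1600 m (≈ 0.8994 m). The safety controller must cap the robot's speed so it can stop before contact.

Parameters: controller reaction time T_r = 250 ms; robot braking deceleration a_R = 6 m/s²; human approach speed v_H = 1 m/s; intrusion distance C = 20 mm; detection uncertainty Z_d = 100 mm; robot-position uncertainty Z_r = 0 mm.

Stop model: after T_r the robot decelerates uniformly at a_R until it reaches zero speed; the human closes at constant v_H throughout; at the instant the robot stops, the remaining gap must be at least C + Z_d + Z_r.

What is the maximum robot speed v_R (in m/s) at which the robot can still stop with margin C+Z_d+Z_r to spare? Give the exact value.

v_R_max = 21/20 m/s = 1.0500 m/s

collect terms ⇒ (1/12)·v_R² + (5/12)·v_R + (-847/1600) = 0
  disc = (5/12)² − 4·(1/12)·(-847/1600) = 5041/14400 ; √disc = 71/120
  v_R = (−(5/12) + 71/120) / (2·(1/12)) = 21/20 m/s
check:
stop time T_s = (21/20)/6 = 0.1750 s
robot in T_r: 1.0500·0.2500 = 0.2625 m
robot covers 1.0500·0.1750 − ½·6.0000·0.1750² = 0.0919 m while stopping
human over T_r+T_s: 1.0000·(0.2500+0.1750) = 0.4250 m
C+Z_d+Z_r = 0.0200+0.1000+0.0000 = 0.1200 m
sum ≈ 0.2625+0.0919+0.4250+0.1200 ≈ 0.8994 m = S ✓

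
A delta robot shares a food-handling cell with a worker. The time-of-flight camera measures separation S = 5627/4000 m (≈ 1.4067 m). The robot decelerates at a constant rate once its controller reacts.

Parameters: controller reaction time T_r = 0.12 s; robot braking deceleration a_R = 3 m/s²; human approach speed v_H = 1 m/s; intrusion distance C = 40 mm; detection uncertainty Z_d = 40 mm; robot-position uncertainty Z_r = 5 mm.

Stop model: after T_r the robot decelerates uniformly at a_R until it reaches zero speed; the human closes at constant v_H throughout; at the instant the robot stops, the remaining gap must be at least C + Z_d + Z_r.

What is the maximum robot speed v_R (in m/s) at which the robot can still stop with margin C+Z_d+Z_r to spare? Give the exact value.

v_R_max = 33/20 m/s = 1.6500 m/s

at the boundary: (1/6)·v² + (34/75)·v + (-4807/4000) = 0
  disc = (34/75)² − 4·(1/6)·(-4807/4000) = 90601/90000 ; √disc = 301/300
  v_R = (−(34/75) + 301/300) / (2·(1/6)) = 33/20 m/s
check:
stop time T_s = (33/20)/3 = 0.5500 s
reaction-phase robot travel = 1.6500·0.1200 = 0.1980 m
braking distance = 1.6500²/(2·3.0000) = 0.4537 m
human closes 1.0000·0.6700 = 0.6700 m
residual clearance needed = 0.0400+0.0400+0.0050 = 0.0850 m
sum ≈ 0.1980+0.4537+0.6700+0.0850 ≈ 1.4067 m = S ✓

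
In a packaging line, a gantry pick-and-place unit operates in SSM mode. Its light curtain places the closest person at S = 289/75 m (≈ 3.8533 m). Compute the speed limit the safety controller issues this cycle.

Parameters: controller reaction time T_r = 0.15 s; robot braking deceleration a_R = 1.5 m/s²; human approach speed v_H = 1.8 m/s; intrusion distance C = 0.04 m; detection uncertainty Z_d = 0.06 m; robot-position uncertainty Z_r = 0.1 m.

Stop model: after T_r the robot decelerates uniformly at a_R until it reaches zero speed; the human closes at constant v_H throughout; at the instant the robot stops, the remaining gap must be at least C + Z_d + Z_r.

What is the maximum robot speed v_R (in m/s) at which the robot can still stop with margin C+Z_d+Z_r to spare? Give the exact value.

at the boundary: (1/3)·v² + (27/20)·v + (-203/60) = 0
  disc = (27/20)² − 4·(1/3)·(-203/60) = 22801/3600 ; √disc = 151/60
  v_R = (−(27/20) + 151/60) / (2·(1/3)) = 7/4 m/s
check:
stop time T_s = (7/4)/(3/2) = 1.1667 s
robot in T_r: 1.7500·0.1500 = 0.2625 m
braking distance = 1.7500²/(2·1.5000) = 1.0208 m
human over T_r+T_s: 1.8000·(0.1500+1.1667) = 2.3700 m
C+Z_d+Z_r = 0.0400+0.0600+0.1000 = 0.2000 m
sum ≈ 0.2625+1.0208+2.3700+0.2000 ≈ 3.8533 m = S ✓

v_R_max = 7/4 m/s = 1.7500 m/s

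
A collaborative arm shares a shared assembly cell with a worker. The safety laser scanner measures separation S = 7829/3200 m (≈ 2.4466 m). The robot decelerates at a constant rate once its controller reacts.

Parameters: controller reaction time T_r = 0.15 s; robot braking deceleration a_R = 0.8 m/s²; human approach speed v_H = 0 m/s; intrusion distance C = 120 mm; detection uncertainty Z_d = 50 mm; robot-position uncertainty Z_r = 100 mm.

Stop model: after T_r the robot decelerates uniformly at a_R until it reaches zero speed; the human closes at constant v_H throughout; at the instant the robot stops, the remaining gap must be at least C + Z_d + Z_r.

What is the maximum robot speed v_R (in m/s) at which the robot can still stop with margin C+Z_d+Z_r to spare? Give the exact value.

at the boundary: (5/8)·v² + (3/20)·v + (-1393/640) = 0
  disc = (3/20)² − 4·(5/8)·(-1393/640) = 34969/6400 ; √disc = 187/80
  v_R = (−(3/20) + 187/80) / (2·(5/8)) = 7/4 m/s
check:
stop time T_s = (7/4)/(4/5) = 2.1875 s
robot in T_r: 1.7500·0.1500 = 0.2625 m
robot covers 1.7500·2.1875 − ½·0.8000·2.1875² = 1.9141 m while stopping
human over T_r+T_s: 0.0000·(0.1500+2.1875) = 0.0000 m
C+Z_d+Z_r = 0.1200+0.0500+0.1000 = 0.2700 m
sum ≈ 0.2625+1.9141+0.0000+0.2700 ≈ 2.4466 m = S ✓

v_R_max = 7/4 m/s = 1.7500 m/s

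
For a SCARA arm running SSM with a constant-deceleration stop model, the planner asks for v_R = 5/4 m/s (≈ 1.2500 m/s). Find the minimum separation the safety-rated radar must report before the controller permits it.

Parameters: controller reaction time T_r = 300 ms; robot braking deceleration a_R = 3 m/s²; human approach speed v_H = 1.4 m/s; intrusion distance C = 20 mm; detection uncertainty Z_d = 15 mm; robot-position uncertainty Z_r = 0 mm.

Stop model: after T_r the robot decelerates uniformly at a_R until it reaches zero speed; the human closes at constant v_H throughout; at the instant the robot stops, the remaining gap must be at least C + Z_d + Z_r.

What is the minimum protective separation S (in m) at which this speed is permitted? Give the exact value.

braking lasts T_s = (5/4)/3 = 0.4167 s
robot in T_r: 1.2500·0.3000 = 0.3750 m
robot under decel: 1.2500²/(2·3.0000) = 0.2604 m
person approaches 1.4000·(0.3000+0.4167) = 1.0033 m
C+Z_d+Z_r = 0.0200+0.0150+0.0000 = 0.0350 m
S_min ≈ 0.3750+0.2604+1.0033+0.0350  ⇒  S_min = 1339/800 m

S_min = 1339/800 m = 1.6738 m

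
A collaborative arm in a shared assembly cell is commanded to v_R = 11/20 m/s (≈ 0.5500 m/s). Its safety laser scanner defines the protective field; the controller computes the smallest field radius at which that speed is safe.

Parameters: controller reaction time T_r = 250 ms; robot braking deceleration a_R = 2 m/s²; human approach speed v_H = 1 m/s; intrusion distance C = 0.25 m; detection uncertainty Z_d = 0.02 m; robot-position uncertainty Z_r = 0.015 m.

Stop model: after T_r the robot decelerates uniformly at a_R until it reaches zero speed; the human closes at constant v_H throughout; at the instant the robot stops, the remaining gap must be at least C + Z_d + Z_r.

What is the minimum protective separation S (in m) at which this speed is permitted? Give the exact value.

stop time T_s = (11/20)/2 = 0.2750 s
robot in T_r: 0.5500·0.2500 = 0.1375 m
robot covers 0.5500·0.2750 − ½·2.0000·0.2750² = 0.0756 m while stopping
human closes 1.0000·0.5250 = 0.5250 m
margins: 0.2500+0.0200+0.0150 = 0.2850 m
S_min ≈ 0.1375+0.0756+0.5250+0.2850  ⇒  S_min = 1637/1600 m

S_min = 1637/1600 m = 1.0231 m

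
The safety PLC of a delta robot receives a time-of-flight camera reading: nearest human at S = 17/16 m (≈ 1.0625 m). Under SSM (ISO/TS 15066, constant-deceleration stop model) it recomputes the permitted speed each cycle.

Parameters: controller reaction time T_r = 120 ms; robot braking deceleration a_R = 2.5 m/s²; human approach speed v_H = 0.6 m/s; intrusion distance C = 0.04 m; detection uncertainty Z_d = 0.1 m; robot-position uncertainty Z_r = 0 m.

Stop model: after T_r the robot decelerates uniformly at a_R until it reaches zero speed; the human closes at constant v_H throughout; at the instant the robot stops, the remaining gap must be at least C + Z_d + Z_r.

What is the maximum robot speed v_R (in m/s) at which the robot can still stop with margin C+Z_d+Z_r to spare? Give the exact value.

at the boundary: (1/5)·v² + (9/25)·v + (-1701/2000) = 0
  disc = (9/25)² − 4·(1/5)·(-1701/2000) = 81/100 ; √disc = 9/10
  v_R = (−(9/25) + 9/10) / (2·(1/5)) = 27/20 m/s
check:
T_s = v_R/a_R = (27/20)/(5/2) = 0.5400 s
robot covers v_R·T_r = 1.3500·0.1200 = 0.1620 m before braking
robot covers 1.3500·0.5400 − ½·2.5000·0.5400² = 0.3645 m while stopping
human over T_r+T_s: 0.6000·(0.1200+0.5400) = 0.3960 m
C+Z_d+Z_r = 0.0400+0.1000+0.0000 = 0.1400 m
sum ≈ 0.1620+0.3645+0.3960+0.1400 ≈ 1.0625 m = S ✓

v_R_max = 27/20 m/s = 1.3500 m/s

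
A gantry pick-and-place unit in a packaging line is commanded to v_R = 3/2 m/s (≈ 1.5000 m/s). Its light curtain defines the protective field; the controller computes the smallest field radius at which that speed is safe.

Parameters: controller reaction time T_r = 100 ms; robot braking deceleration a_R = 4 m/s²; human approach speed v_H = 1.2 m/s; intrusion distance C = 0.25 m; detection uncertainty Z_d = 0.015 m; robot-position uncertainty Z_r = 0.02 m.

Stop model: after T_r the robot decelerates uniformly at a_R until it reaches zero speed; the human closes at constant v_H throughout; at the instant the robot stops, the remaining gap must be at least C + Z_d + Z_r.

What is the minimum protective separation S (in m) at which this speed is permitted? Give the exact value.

S_min = 1029/800 m = 1.2862 m

braking lasts T_s = (3/2)/4 = 0.3750 s
reaction-phase robot travel = 1.5000·0.1000 = 0.1500 m
braking distance = 1.5000²/(2·4.0000) = 0.2812 m
human closes 1.2000·0.4750 = 0.5700 m
residual clearance needed = 0.2500+0.0150+0.0200 = 0.2850 m
S_min ≈ 0.1500+0.2812+0.5700+0.2850  ⇒  S_min = 1029/800 m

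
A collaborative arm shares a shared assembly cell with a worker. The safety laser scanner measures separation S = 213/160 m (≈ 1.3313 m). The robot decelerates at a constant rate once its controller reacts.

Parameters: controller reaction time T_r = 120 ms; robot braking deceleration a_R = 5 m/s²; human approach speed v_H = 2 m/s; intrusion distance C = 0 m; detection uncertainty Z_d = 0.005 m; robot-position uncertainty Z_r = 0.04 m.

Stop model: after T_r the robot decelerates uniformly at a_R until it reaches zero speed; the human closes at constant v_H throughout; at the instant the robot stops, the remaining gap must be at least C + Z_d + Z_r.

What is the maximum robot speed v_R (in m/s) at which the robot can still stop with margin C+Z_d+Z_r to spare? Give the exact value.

v_R_max = 31/20 m/s = 1.5500 m/s

at the boundary: (1/10)·v² + (13/25)·v + (-837/800) = 0
  disc = (13/25)² − 4·(1/10)·(-837/800) = 6889/10000 ; √disc = 83/100
  v_R = (−(13/25) + 83/100) / (2·(1/10)) = 31/20 m/s
check:
stop time T_s = (31/20)/5 = 0.3100 s
robot covers v_R·T_r = 1.5500·0.1200 = 0.1860 m before braking
robot covers 1.5500·0.3100 − ½·5.0000·0.3100² = 0.2402 m while stopping
human over T_r+T_s: 2.0000·(0.1200+0.3100) = 0.8600 m
C+Z_d+Z_r = 0.0000+0.0050+0.0400 = 0.0450 m
sum ≈ 0.1860+0.2402+0.8600+0.0450 ≈ 1.3313 m = S ✓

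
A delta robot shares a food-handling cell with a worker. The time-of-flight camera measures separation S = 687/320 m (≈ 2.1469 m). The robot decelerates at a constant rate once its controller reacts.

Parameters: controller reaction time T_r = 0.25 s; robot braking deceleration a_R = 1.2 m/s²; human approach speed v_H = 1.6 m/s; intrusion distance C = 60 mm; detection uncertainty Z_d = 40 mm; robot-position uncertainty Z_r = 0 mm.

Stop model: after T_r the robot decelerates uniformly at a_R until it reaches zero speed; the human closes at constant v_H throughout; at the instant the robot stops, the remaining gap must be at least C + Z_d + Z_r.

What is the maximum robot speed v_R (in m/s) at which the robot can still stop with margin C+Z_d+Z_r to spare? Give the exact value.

v_R_max = 17/20 m/s = 0.8500 m/s

quadratic (5/12)·v² + (19/12)·v + (-527/320) = 0
  disc = (19/12)² − 4·(5/12)·(-527/320) = 3025/576 ; √disc = 55/24
  v_R = (−(19/12) + 55/24) / (2·(5/12)) = 17/20 m/s
check:
stop time T_s = (17/20)/(6/5) = 0.7083 s
robot in T_r: 0.8500·0.2500 = 0.2125 m
braking distance = 0.8500²/(2·1.2000) = 0.3010 m
human over T_r+T_s: 1.6000·(0.2500+0.7083) = 1.5333 m
margins: 0.0600+0.0400+0.0000 = 0.1000 m
sum ≈ 0.2125+0.3010+1.5333+0.1000 ≈ 2.1469 m = S ✓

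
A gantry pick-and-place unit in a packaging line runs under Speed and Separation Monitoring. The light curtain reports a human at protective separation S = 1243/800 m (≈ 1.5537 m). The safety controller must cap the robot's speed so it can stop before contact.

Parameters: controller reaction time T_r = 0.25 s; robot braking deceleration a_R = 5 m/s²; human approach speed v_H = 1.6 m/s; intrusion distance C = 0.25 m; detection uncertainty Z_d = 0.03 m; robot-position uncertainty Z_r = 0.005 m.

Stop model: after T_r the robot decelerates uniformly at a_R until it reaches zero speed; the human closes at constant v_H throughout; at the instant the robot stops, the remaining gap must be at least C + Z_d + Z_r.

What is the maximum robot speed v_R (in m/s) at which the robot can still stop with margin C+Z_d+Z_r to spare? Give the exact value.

quadratic (1/10)·v² + (57/100)·v + (-139/160) = 0
  disc = (57/100)² − 4·(1/10)·(-139/160) = 1681/2500 ; √disc = 41/50
  v_R = (−(57/100) + 41/50) / (2·(1/10)) = 5/4 m/s
check:
braking lasts T_s = (5/4)/5 = 0.2500 s
robot in T_r: 1.2500·0.2500 = 0.3125 m
braking distance = 1.2500²/(2·5.0000) = 0.1562 m
human over T_r+T_s: 1.6000·(0.2500+0.2500) = 0.8000 m
residual clearance needed = 0.2500+0.0300+0.0050 = 0.2850 m
sum ≈ 0.3125+0.1562+0.8000+0.2850 ≈ 1.5537 m = S ✓

v_R_max = 5/4 m/s = 1.2500 m/s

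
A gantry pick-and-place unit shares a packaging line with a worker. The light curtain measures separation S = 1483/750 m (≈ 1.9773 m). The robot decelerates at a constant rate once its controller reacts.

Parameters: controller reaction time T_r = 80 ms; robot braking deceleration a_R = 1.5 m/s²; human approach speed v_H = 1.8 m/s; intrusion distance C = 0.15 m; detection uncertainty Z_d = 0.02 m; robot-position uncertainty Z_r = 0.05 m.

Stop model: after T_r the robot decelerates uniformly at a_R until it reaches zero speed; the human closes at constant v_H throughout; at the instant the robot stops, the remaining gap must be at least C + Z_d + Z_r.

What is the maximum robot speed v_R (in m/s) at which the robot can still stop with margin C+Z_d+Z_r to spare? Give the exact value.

v_R_max = 1 m/s = 1.0000 m/s

collect terms ⇒ (1/3)·v_R² + (32/25)·v_R + (-121/75) = 0
  disc = (32/25)² − 4·(1/3)·(-121/75) = 21316/5625 ; √disc = 146/75
  v_R = (−(32/25) + 146/75) / (2·(1/3)) = 1 m/s
check:
braking lasts T_s = 1/(3/2) = 0.6667 s
reaction-phase robot travel = 1.0000·0.0800 = 0.0800 m
braking distance = 1.0000²/(2·1.5000) = 0.3333 m
human closes 1.8000·0.7467 = 1.3440 m
margins: 0.1500+0.0200+0.0500 = 0.2200 m
sum ≈ 0.0800+0.3333+1.3440+0.2200 ≈ 1.9773 m = S ✓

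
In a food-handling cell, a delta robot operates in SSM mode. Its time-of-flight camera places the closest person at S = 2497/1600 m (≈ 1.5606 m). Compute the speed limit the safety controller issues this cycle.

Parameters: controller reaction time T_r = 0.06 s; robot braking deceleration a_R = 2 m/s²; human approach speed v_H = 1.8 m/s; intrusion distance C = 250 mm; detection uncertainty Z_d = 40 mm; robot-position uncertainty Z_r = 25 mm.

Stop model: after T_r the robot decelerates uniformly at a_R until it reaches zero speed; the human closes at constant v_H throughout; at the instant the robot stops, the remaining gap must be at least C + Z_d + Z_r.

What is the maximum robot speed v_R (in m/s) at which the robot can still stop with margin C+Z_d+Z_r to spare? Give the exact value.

at the boundary: (1/4)·v² + (24/25)·v + (-9101/8000) = 0
  disc = (24/25)² − 4·(1/4)·(-9101/8000) = 82369/40000 ; √disc = 287/200
  v_R = (−(24/25) + 287/200) / (2·(1/4)) = 19/20 m/s
check:
T_s = v_R/a_R = (19/20)/2 = 0.4750 s
robot in T_r: 0.9500·0.0600 = 0.0570 m
robot covers 0.9500·0.4750 − ½·2.0000·0.4750² = 0.2256 m while stopping
human over T_r+T_s: 1.8000·(0.0600+0.4750) = 0.9630 m
C+Z_d+Z_r = 0.2500+0.0400+0.0250 = 0.3150 m
sum ≈ 0.0570+0.2256+0.9630+0.3150 ≈ 1.5606 m = S ✓

v_R_max = 19/20 m/s = 0.9500 m/s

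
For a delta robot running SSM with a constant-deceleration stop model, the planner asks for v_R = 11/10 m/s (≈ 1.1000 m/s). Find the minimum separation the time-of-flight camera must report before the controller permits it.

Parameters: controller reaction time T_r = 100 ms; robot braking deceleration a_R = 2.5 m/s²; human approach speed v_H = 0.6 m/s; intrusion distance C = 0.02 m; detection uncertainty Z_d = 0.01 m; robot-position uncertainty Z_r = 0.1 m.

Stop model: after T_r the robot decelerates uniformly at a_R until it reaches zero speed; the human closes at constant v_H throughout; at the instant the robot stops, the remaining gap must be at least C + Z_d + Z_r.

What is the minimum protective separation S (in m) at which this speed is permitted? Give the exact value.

S_min = 403/500 m = 0.8060 m

braking lasts T_s = (11/10)/(5/2) = 0.4400 s
reaction-phase robot travel = 1.1000·0.1000 = 0.1100 m
robot covers 1.1000·0.4400 − ½·2.5000·0.4400² = 0.2420 m while stopping
human closes 0.6000·0.5400 = 0.3240 m
margins: 0.0200+0.0100+0.1000 = 0.1300 m
S_min ≈ 0.1100+0.2420+0.3240+0.1300  ⇒  S_min = 403/500 m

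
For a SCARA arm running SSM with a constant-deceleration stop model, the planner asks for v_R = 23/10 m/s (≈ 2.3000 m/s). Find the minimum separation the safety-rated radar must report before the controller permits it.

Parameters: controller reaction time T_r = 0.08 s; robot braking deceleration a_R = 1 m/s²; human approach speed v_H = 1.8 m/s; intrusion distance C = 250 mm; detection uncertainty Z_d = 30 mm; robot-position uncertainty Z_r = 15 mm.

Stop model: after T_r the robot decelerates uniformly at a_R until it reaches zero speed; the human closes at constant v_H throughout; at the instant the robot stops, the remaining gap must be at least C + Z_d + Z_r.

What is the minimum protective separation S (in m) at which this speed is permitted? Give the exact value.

braking lasts T_s = (23/10)/1 = 2.3000 s
reaction-phase robot travel = 2.3000·0.0800 = 0.1840 m
robot covers 2.3000·2.3000 − ½·1.0000·2.3000² = 2.6450 m while stopping
person approaches 1.8000·(0.0800+2.3000) = 4.2840 m
margins: 0.2500+0.0300+0.0150 = 0.2950 m
S_min ≈ 0.1840+2.6450+4.2840+0.2950  ⇒  S_min = 926/125 m

S_min = 926/125 m = 7.4080 m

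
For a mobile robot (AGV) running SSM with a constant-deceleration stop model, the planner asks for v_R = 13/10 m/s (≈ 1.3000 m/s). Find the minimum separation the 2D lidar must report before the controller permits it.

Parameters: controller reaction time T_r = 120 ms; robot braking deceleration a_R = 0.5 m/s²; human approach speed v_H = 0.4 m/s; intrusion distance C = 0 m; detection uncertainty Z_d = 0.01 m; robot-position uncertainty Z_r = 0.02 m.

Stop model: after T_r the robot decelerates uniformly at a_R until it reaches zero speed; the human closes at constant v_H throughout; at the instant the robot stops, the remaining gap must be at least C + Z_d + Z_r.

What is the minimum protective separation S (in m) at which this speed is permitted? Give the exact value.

S_min = 741/250 m = 2.9640 m

T_s = v_R/a_R = (13/10)/(1/2) = 2.6000 s
robot in T_r: 1.3000·0.1200 = 0.1560 m
braking distance = 1.3000²/(2·0.5000) = 1.6900 m
human over T_r+T_s: 0.4000·(0.1200+2.6000) = 1.0880 m
C+Z_d+Z_r = 0.0000+0.0100+0.0200 = 0.0300 m
S_min ≈ 0.1560+1.6900+1.0880+0.0300  ⇒  S_min = 741/250 m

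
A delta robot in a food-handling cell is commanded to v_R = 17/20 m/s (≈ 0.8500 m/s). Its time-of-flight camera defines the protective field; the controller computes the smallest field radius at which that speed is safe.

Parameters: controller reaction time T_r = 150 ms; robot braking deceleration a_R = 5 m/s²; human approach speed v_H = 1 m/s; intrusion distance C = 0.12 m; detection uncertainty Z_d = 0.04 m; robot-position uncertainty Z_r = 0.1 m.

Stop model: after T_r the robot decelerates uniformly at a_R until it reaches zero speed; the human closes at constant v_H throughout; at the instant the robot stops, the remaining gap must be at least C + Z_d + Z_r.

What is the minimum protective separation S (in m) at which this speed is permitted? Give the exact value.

S_min = 3119/4000 m = 0.7798 m

braking lasts T_s = (17/20)/5 = 0.1700 s
robot covers v_R·T_r = 0.8500·0.1500 = 0.1275 m before braking
robot under decel: 0.8500²/(2·5.0000) = 0.0722 m
person approaches 1.0000·(0.1500+0.1700) = 0.3200 m
C+Z_d+Z_r = 0.1200+0.0400+0.1000 = 0.2600 m
S_min ≈ 0.1275+0.0722+0.3200+0.2600  ⇒  S_min = 3119/4000 m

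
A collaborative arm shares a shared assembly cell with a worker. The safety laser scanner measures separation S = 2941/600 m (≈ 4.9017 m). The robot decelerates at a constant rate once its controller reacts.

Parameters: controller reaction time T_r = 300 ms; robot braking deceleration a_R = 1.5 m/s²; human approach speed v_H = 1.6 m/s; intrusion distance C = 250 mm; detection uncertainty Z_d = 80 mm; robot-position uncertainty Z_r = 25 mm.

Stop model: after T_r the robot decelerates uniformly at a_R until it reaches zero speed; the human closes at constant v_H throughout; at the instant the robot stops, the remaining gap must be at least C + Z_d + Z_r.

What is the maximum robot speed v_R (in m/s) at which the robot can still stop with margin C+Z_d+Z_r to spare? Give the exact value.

v_R_max = 2 m/s = 2.0000 m/s

collect terms ⇒ (1/3)·v_R² + (41/30)·v_R + (-61/15) = 0
  disc = (41/30)² − 4·(1/3)·(-61/15) = 729/100 ; √disc = 27/10
  v_R = (−(41/30) + 27/10) / (2·(1/3)) = 2 m/s
check:
stop time T_s = 2/(3/2) = 1.3333 s
robot in T_r: 2.0000·0.3000 = 0.6000 m
braking distance = 2.0000²/(2·1.5000) = 1.3333 m
person approaches 1.6000·(0.3000+1.3333) = 2.6133 m
margins: 0.2500+0.0800+0.0250 = 0.3550 m
sum ≈ 0.6000+1.3333+2.6133+0.3550 ≈ 4.9017 m = S ✓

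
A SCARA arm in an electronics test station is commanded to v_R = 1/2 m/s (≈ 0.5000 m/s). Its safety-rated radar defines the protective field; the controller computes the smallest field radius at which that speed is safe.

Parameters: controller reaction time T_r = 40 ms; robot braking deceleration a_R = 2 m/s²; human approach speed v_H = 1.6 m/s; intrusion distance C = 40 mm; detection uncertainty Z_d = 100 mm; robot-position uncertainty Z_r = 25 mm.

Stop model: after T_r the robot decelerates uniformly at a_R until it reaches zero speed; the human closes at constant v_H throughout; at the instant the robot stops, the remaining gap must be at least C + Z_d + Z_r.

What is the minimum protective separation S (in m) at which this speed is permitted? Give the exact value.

S_min = 1423/2000 m = 0.7115 m

braking lasts T_s = (1/2)/2 = 0.2500 s
reaction-phase robot travel = 0.5000·0.0400 = 0.0200 m
robot under decel: 0.5000²/(2·2.0000) = 0.0625 m
person approaches 1.6000·(0.0400+0.2500) = 0.4640 m
margins: 0.0400+0.1000+0.0250 = 0.1650 m
S_min ≈ 0.0200+0.0625+0.4640+0.1650  ⇒  S_min = 1423/2000 m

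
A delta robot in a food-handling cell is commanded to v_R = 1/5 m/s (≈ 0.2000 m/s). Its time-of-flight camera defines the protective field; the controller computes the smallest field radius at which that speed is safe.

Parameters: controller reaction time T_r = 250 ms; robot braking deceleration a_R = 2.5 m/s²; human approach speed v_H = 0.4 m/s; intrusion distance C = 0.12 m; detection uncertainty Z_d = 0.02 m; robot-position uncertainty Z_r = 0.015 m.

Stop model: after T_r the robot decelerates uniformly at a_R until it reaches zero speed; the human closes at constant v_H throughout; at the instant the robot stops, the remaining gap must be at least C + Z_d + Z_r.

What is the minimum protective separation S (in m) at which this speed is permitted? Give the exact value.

S_min = 69/200 m = 0.3450 m

stop time T_s = (1/5)/(5/2) = 0.0800 s
robot covers v_R·T_r = 0.2000·0.2500 = 0.0500 m before braking
robot covers 0.2000·0.0800 − ½·2.5000·0.0800² = 0.0080 m while stopping
person approaches 0.4000·(0.2500+0.0800) = 0.1320 m
margins: 0.1200+0.0200+0.0150 = 0.1550 m
S_min ≈ 0.0500+0.0080+0.1320+0.1550  ⇒  S_min = 69/200 m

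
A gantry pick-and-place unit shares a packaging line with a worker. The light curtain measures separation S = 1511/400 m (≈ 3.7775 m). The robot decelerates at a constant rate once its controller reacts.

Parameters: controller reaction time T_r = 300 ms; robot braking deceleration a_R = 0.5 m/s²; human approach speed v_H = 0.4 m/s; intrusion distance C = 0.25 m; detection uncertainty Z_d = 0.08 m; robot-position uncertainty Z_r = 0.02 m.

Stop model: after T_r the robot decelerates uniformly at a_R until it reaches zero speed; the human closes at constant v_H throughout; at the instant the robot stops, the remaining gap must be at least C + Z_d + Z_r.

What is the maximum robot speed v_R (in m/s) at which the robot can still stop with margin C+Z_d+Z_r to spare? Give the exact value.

v_R_max = 27/20 m/s = 1.3500 m/s

collect terms ⇒ (1)·v_R² + (11/10)·v_R + (-1323/400) = 0
  disc = (11/10)² − 4·(1)·(-1323/400) = 361/25 ; √disc = 19/5
  v_R = (−(11/10) + 19/5) / (2·(1)) = 27/20 m/s
check:
T_s = v_R/a_R = (27/20)/(1/2) = 2.7000 s
robot covers v_R·T_r = 1.3500·0.3000 = 0.4050 m before braking
robot under decel: 1.3500²/(2·0.5000) = 1.8225 m
human over T_r+T_s: 0.4000·(0.3000+2.7000) = 1.2000 m
margins: 0.2500+0.0800+0.0200 = 0.3500 m
sum ≈ 0.4050+1.8225+1.2000+0.3500 ≈ 3.7775 m = S ✓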